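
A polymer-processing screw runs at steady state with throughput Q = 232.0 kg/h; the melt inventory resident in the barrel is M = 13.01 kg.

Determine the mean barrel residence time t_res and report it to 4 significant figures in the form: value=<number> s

value=201.9 s

Convert throughput: Q = 232.0 kg/h = 232.0/3600 = 0.0644444 kg/s
Mean residence time: t_res = M/Q_s = 13.01 kg / 0.0644444 kg/s = 201.879 s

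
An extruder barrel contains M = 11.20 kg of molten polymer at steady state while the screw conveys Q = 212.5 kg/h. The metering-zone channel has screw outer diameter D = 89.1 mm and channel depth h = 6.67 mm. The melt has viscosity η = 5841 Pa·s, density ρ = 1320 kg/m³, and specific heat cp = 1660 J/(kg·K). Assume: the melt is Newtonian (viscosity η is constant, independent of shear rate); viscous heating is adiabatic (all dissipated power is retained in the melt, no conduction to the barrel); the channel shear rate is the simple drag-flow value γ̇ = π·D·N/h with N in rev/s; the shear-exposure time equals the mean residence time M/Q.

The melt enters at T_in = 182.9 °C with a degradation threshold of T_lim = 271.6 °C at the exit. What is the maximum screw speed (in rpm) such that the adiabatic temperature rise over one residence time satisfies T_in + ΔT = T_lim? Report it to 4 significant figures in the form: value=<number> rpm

value=18.93 rpm

Throughput in SI: Q_s = 212.5 kg/h ÷ 3600 s/h = 0.0590278 kg/s
t_res = M / Q_s = 11.20 / 0.0590278 = 189.741 s
Geometry in SI: D = 89.1 mm → 0.0891 m, h = 6.67 mm → 0.00667 m
ΔT_a = T_lim − T_in = 271.6 °C − 182.9 °C = 88.7 K
γ̇_max² = ΔT_a·ρ·cp / (η·t_res) = [88.7 × 1320 × 1660] / [5841 × 189.741] = 175.371 s⁻²
γ̇_max = √175.371 = 13.2428 s⁻¹
N_max = γ̇_max·h / (π·D) = 13.2428 · 0.00667 / (π · 0.0891) = 0.315556 rev/s = 18.9334 rpm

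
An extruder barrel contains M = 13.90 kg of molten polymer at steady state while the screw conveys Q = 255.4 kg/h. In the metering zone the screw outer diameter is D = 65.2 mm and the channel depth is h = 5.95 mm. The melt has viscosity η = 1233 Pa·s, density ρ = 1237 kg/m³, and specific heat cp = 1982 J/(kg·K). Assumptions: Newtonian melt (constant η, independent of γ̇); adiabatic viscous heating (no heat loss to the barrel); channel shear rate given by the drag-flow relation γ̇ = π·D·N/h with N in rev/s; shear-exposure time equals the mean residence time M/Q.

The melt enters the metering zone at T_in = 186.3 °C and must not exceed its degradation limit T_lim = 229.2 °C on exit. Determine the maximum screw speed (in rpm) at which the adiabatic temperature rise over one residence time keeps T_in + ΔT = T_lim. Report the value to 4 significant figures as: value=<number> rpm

Convert throughput: Q = 255.4 kg/h = 255.4/3600 = 0.0709444 kg/s
Mean residence time: t_res = M/Q_s = 13.90 kg / 0.0709444 kg/s = 195.928 s
Convert to metres: D = 0.0652 m, h = 0.00595 m
Allowable rise: ΔT_a = T_lim − T_in = 229.2 − 186.3 = 42.9 K
γ̇_max² = ΔT_a·ρ·cp / (η·t_res) = [42.9 × 1237 × 1982] / [1233 × 195.928] = 435.383 s⁻²
Take the square root: γ̇_max = √(435.383) = 20.8658 s⁻¹
N_max = γ̇_max·h / (π·D) = 20.8658 · 0.00595 / (π · 0.0652) = 0.606115 rev/s = 36.3669 rpm

value=36.37 rpm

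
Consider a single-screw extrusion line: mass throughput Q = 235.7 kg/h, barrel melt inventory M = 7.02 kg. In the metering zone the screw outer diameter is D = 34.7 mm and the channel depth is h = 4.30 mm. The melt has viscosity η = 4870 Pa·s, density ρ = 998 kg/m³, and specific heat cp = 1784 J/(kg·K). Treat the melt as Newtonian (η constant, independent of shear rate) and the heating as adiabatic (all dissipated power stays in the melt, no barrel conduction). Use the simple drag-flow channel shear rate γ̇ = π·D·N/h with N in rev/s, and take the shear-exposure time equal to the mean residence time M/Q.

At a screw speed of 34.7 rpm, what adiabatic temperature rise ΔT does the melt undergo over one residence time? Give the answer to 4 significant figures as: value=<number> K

Q_s = Q / 3600 = 235.7 / 3600 = 0.0654722 kg/s
t_res = M / Q_s = 7.02 / 0.0654722 = 107.221 s
D = 34.7 mm = 0.0347 m;  h = 4.30 mm = 0.0043 m;  N = 34.7 rpm / 60 = 0.578333 rev/s
Shear rate: γ̇ = πDN/h = π·0.0347·0.578333/0.0043 = 14.6619 s⁻¹
Adiabatic rise: ΔT = η γ̇² t_res / (ρ cp) = 4870·(14.6619)²·107.221 / (998·1784) = 63.0466 K

value=63.05 K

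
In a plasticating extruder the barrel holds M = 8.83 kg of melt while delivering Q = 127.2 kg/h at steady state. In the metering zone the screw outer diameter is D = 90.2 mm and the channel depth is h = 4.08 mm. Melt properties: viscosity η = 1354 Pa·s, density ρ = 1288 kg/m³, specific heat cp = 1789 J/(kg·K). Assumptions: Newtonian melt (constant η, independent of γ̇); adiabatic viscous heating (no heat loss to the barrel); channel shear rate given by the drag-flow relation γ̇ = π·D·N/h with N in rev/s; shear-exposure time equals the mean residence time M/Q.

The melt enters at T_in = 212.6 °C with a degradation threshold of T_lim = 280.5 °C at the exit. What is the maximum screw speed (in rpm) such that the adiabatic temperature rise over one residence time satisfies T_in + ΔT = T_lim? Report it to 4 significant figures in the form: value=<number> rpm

Convert throughput: Q = 127.2 kg/h = 127.2/3600 = 0.0353333 kg/s
Mean residence time: t_res = M/Q_s = 8.83 kg / 0.0353333 kg/s = 249.906 s
Convert to metres: D = 0.0902 m, h = 0.00408 m
ΔT_a = T_lim − T_in = 280.5 °C − 212.6 °C = 67.9 K
Invert ΔT = ηγ̇²t_res/(ρcp) for γ̇: γ̇_max² = ΔT_a ρ cp / (η t_res) = 67.9·1288·1789 / (1354·249.906) = 462.382 s⁻²
γ̇_max = sqrt(462.382) = 21.5031 s⁻¹
N_max = γ̇_max·h / (π·D) = 21.5031 · 0.00408 / (π · 0.0902) = 0.309602 rev/s = 18.5761 rpm

value=18.58 rpm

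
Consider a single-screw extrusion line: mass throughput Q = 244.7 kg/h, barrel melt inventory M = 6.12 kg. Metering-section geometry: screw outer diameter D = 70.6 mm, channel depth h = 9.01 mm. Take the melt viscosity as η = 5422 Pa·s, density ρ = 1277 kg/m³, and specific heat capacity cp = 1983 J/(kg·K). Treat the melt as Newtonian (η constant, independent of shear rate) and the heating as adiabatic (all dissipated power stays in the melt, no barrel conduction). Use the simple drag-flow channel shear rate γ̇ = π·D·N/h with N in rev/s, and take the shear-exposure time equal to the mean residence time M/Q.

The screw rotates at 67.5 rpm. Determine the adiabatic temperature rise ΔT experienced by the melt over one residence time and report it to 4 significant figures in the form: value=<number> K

Throughput in SI: Q_s = 244.7 kg/h ÷ 3600 s/h = 0.0679722 kg/s
t_res = M / Q_s = 6.12 ÷ 0.0679722 = 90.0368 s
D = 70.6 mm = 0.0706 m;  h = 9.01 mm = 0.00901 m;  N = 67.5 rpm / 60 = 1.125 rev/s
γ̇ = π D N / h = (π)(0.0706)(1.125) / 0.00901 = 27.6938 s⁻¹
Adiabatic rise: ΔT = η γ̇² t_res / (ρ cp) = 5422·(27.6938)²·90.0368 / (1277·1983) = 147.853 K

value=147.9 K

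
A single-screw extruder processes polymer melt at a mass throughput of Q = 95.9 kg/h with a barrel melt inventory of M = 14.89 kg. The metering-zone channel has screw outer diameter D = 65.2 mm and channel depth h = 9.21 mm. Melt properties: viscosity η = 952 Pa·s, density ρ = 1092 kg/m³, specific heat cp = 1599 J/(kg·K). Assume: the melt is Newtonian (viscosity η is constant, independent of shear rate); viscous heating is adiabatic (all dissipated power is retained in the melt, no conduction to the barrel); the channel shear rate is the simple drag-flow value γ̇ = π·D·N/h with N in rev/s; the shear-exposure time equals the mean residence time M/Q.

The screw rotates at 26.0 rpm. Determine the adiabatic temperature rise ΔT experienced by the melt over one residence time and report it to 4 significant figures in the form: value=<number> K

value=28.31 K

Q_s = Q / 3600 = 95.9 / 3600 = 0.0266389 kg/s
Mean residence time: t_res = M/Q_s = 14.89 kg / 0.0266389 kg/s = 558.957 s
Geometry in metres: D = 65.2 mm → 0.0652 m, h = 9.21 mm → 0.00921 m; screw speed N = 26.0 rpm = 0.433333 rev/s
Shear rate: γ̇ = πDN/h = π·0.0652·0.433333/0.00921 = 9.6374 s⁻¹
ΔT = η·γ̇²·t_res / (ρ·cp) = 952 · (9.6374)² · 558.957 / (1092 · 1599) = 28.3051 K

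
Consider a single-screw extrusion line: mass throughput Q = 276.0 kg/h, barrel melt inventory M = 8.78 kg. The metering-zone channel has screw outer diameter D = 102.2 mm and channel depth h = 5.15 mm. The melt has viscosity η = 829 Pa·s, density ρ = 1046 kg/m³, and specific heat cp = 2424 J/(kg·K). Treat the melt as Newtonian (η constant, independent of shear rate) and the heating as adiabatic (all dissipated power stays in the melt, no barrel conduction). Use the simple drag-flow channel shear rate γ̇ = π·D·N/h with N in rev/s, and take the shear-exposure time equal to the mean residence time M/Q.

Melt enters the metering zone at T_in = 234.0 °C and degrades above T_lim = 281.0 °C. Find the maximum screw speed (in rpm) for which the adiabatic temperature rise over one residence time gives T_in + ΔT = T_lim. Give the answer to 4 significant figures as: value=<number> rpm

value=34.10 rpm

Convert throughput: Q = 276.0 kg/h = 276.0/3600 = 0.0766667 kg/s
t_res = M / Q_s = 8.78 ÷ 0.0766667 = 114.522 s
Geometry in SI: D = 102.2 mm → 0.1022 m, h = 5.15 mm → 0.00515 m
ΔT_a = T_lim − T_in = 281.0 − 234.0 = 47 K
Invert ΔT = ηγ̇²t_res/(ρcp) for γ̇: γ̇_max² = ΔT_a ρ cp / (η t_res) = 47·1046·2424 / (829·114.522) = 1255.22 s⁻²
γ̇_max = sqrt(1255.22) = 35.4291 s⁻¹
N_max = γ̇_max·h / (π·D) = 35.4291 · 0.00515 / (π · 0.1022) = 0.568285 rev/s = 34.0971 rpm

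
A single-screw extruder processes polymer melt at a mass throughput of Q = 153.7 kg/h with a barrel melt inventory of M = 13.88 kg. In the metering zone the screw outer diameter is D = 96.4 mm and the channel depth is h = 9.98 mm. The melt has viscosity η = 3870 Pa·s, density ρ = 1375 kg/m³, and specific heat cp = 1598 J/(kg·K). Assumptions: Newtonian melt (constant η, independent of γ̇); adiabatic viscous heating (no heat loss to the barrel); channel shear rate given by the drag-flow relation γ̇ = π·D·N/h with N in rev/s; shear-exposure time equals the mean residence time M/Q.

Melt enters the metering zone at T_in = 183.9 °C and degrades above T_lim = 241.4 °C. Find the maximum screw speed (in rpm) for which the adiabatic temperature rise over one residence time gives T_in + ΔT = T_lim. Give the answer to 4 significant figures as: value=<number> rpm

Convert throughput: Q = 153.7 kg/h = 153.7/3600 = 0.0426944 kg/s
t_res = M / Q_s = 13.88 / 0.0426944 = 325.101 s
Convert to metres: D = 0.0964 m, h = 0.00998 m
ΔT_a = T_lim − T_in = 241.4 − 183.9 = 57.5 K
γ̇_max² = ΔT_a·ρ·cp/(η·t_res) = 57.5·1375·1598/(3870·325.101) = 100.42 s⁻²
γ̇_max = √100.42 = 10.021 s⁻¹
Solve γ̇ = πDN/h for N: N_max = γ̇_max·h/(π·D) = 10.021 × 0.00998 / (π × 0.0964) = 0.330227 rev/s = 19.8136 rpm

value=19.81 rpm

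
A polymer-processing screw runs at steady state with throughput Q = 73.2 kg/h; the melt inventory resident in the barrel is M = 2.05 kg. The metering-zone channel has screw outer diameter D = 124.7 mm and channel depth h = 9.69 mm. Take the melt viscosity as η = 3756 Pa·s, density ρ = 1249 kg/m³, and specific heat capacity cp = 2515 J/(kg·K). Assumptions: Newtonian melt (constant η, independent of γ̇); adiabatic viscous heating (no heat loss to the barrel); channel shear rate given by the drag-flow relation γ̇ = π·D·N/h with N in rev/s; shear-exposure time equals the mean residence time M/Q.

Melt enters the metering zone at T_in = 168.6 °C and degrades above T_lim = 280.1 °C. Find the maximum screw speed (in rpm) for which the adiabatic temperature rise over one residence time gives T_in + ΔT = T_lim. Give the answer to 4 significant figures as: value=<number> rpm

Q_s = Q / 3600 = 73.2 / 3600 = 0.0203333 kg/s
t_res = M / Q_s = 2.05 / 0.0203333 = 100.82 s
Geometry in SI: D = 124.7 mm → 0.1247 m, h = 9.69 mm → 0.00969 m
ΔT_a = T_lim − T_in = 280.1 °C − 168.6 °C = 111.5 K
Invert ΔT = ηγ̇²t_res/(ρcp) for γ̇: γ̇_max² = ΔT_a ρ cp / (η t_res) = 111.5·1249·2515 / (3756·100.82) = 924.921 s⁻²
γ̇_max = sqrt(924.921) = 30.4125 s⁻¹
N_max = γ̇_max·h / (π·D) = 30.4125 · 0.00969 / (π · 0.1247) = 0.752246 rev/s = 45.1347 rpm

value=45.13 rpm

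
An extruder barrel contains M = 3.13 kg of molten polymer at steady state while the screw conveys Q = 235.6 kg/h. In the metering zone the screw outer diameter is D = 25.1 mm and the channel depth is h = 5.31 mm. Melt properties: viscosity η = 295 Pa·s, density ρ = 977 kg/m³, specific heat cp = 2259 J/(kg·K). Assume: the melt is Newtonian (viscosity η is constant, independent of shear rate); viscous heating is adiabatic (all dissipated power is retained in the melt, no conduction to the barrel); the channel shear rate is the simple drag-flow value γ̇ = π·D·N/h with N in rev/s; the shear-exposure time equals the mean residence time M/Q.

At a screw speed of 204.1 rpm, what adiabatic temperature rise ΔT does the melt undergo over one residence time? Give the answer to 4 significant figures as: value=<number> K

Q_s = Q / 3600 = 235.6 / 3600 = 0.0654444 kg/s
t_res = M / Q_s = 3.13 / 0.0654444 = 47.8268 s
D = 25.1 mm = 0.0251 m;  h = 5.31 mm = 0.00531 m;  N = 204.1 rpm / 60 = 3.40167 rev/s
Shear rate: γ̇ = πDN/h = π·0.0251·3.40167/0.00531 = 50.5151 s⁻¹
Adiabatic rise: ΔT = η γ̇² t_res / (ρ cp) = 295·(50.5151)²·47.8268 / (977·2259) = 16.3126 K

value=16.31 K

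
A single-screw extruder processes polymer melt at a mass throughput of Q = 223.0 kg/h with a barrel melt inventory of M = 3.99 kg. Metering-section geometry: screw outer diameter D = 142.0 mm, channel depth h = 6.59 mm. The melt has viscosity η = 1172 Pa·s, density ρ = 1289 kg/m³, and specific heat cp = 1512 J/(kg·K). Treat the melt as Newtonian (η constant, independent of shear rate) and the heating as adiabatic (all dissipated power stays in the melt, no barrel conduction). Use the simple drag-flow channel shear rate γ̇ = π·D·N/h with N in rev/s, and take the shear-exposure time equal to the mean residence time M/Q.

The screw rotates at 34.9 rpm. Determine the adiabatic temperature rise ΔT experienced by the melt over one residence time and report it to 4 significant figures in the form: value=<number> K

Convert throughput: Q = 223.0 kg/h = 223.0/3600 = 0.0619444 kg/s
Mean residence time: t_res = M/Q_s = 3.99 kg / 0.0619444 kg/s = 64.4126 s
Geometry in metres: D = 142.0 mm → 0.142 m, h = 6.59 mm → 0.00659 m; screw speed N = 34.9 rpm = 0.581667 rev/s
γ̇ = π·D·N / h = π · 0.142 · 0.581667 / 0.00659 = 39.3756 s⁻¹
Adiabatic rise: ΔT = η γ̇² t_res / (ρ cp) = 1172·(39.3756)²·64.4126 / (1289·1512) = 60.0548 K

value=60.05 K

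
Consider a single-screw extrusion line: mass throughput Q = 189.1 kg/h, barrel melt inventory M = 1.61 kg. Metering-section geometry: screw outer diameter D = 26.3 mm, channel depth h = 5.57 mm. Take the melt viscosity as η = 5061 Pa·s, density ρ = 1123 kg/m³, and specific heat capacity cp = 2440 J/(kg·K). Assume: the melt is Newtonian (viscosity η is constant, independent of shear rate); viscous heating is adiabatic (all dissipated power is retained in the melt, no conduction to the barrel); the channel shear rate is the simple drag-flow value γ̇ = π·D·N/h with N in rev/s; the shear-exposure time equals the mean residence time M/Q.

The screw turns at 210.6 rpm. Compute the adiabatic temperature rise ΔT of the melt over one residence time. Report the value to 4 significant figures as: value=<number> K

value=153.5 K

Convert throughput: Q = 189.1 kg/h = 189.1/3600 = 0.0525278 kg/s
t_res = M / Q_s = 1.61 ÷ 0.0525278 = 30.6504 s
D = 26.3 mm = 0.0263 m;  h = 5.57 mm = 0.00557 m;  N = 210.6 rpm / 60 = 3.51 rev/s
γ̇ = π·D·N / h = π · 0.0263 · 3.51 / 0.00557 = 52.0664 s⁻¹
Adiabatic rise: ΔT = η γ̇² t_res / (ρ cp) = 5061·(52.0664)²·30.6504 / (1123·2440) = 153.468 K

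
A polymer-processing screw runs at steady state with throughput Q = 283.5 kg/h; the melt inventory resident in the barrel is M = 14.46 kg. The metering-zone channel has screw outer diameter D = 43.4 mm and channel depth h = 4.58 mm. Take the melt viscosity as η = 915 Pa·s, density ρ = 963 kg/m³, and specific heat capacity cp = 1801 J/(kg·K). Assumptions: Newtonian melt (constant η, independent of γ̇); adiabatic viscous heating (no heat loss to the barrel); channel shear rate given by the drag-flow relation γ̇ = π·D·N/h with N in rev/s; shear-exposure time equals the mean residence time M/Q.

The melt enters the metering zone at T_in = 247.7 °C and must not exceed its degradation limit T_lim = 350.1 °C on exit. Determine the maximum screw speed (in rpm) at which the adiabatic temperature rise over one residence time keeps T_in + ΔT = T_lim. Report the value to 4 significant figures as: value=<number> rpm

value=65.53 rpm

Q_s = Q / 3600 = 283.5 / 3600 = 0.07875 kg/s
t_res = M / Q_s = 14.46 / 0.07875 = 183.619 s
Convert to metres: D = 0.0434 m, h = 0.00458 m
ΔT_a = T_lim − T_in = 350.1 − 247.7 = 102.4 K
γ̇_max² = ΔT_a·ρ·cp/(η·t_res) = 102.4·963·1801/(915·183.619) = 1057.06 s⁻²
γ̇_max = √1057.06 = 32.5125 s⁻¹
N_max = γ̇_max h / (πD) = 32.5125·0.00458/(π·0.0434) = 1.09214 rev/s → ×60 = 65.5281 rpm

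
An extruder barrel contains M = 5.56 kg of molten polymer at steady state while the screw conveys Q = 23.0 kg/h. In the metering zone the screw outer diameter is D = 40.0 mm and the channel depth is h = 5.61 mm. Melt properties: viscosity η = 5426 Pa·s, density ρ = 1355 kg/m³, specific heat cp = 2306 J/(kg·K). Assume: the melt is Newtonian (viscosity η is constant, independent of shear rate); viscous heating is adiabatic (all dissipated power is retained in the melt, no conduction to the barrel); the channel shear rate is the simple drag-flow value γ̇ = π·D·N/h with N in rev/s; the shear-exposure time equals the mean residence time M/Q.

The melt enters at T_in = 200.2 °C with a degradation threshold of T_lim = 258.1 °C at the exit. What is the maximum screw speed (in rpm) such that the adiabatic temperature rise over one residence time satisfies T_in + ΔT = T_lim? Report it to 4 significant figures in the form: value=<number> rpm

value=16.58 rpm

Q_s = Q / 3600 = 23.0 / 3600 = 0.00638889 kg/s
Mean residence time: t_res = M/Q_s = 5.56 kg / 0.00638889 kg/s = 870.261 s
D = 40.0 mm = 0.04 m;  h = 5.61 mm = 0.00561 m
ΔT_a = T_lim − T_in = 258.1 − 200.2 = 57.9 K
γ̇_max² = ΔT_a·ρ·cp/(η·t_res) = 57.9·1355·2306/(5426·870.261) = 38.3132 s⁻²
γ̇_max = √38.3132 = 6.18976 s⁻¹
N_max = γ̇_max·h / (π·D) = 6.18976 · 0.00561 / (π · 0.04) = 0.276329 rev/s = 16.5798 rpm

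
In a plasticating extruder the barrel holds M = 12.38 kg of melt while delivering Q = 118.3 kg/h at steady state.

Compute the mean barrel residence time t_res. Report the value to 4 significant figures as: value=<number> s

value=376.7 s

Convert throughput: Q = 118.3 kg/h = 118.3/3600 = 0.0328611 kg/s
Mean residence time: t_res = M/Q_s = 12.38 kg / 0.0328611 kg/s = 376.737 s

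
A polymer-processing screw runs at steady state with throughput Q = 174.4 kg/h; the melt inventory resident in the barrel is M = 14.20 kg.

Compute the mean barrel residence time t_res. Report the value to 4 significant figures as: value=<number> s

Convert throughput: Q = 174.4 kg/h = 174.4/3600 = 0.0484444 kg/s
Mean residence time: t_res = M/Q_s = 14.20 kg / 0.0484444 kg/s = 293.119 s

value=293.1 s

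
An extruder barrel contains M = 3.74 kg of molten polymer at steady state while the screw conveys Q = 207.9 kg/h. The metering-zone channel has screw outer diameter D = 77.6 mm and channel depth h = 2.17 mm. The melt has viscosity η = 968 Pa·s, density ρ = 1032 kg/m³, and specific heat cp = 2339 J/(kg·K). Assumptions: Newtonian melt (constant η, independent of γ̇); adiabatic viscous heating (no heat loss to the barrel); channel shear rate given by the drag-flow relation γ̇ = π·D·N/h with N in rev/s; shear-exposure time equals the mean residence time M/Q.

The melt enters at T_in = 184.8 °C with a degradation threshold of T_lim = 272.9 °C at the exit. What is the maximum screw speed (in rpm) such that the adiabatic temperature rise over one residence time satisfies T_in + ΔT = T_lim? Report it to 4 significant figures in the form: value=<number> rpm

value=31.11 rpm

Throughput in SI: Q_s = 207.9 kg/h ÷ 3600 s/h = 0.05775 kg/s
t_res = M / Q_s = 3.74 / 0.05775 = 64.7619 s
D = 77.6 mm = 0.0776 m;  h = 2.17 mm = 0.00217 m
ΔT_a = T_lim − T_in = 272.9 − 184.8 = 88.1 K
γ̇_max² = ΔT_a·ρ·cp/(η·t_res) = 88.1·1032·2339/(968·64.7619) = 3392.27 s⁻²
Take the square root: γ̇_max = √(3392.27) = 58.2432 s⁻¹
N_max = γ̇_max h / (πD) = 58.2432·0.00217/(π·0.0776) = 0.518434 rev/s → ×60 = 31.106 rpm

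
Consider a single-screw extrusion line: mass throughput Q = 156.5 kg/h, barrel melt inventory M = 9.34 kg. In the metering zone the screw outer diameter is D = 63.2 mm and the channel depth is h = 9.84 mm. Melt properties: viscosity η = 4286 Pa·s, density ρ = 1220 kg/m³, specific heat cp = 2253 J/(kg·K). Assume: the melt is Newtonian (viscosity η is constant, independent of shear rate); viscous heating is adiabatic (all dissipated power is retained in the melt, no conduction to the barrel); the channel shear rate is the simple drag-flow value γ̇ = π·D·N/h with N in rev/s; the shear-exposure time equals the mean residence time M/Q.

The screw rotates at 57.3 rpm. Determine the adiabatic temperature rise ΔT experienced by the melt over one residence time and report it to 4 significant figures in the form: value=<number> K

value=124.4 K

Convert throughput: Q = 156.5 kg/h = 156.5/3600 = 0.0434722 kg/s
t_res = M / Q_s = 9.34 ÷ 0.0434722 = 214.85 s
Convert to SI: D = 0.0632 m, h = 0.00984 m, N = 57.3/60 = 0.955 rev/s
Shear rate: γ̇ = πDN/h = π·0.0632·0.955/0.00984 = 19.2697 s⁻¹
Adiabatic rise: ΔT = η γ̇² t_res / (ρ cp) = 4286·(19.2697)²·214.85 / (1220·2253) = 124.399 K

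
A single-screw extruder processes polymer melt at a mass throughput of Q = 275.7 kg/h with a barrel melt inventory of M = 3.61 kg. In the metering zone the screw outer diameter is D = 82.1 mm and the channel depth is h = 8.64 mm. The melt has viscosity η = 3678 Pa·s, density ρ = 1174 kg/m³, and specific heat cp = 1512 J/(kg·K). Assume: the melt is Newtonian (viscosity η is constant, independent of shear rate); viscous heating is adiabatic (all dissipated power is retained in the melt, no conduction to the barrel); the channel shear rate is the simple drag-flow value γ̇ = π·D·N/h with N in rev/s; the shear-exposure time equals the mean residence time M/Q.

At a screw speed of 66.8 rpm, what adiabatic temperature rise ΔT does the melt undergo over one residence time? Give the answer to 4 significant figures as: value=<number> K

Throughput in SI: Q_s = 275.7 kg/h ÷ 3600 s/h = 0.0765833 kg/s
t_res = M / Q_s = 3.61 / 0.0765833 = 47.1382 s
D = 82.1 mm = 0.0821 m;  h = 8.64 mm = 0.00864 m;  N = 66.8 rpm / 60 = 1.11333 rev/s
γ̇ = π D N / h = (π)(0.0821)(1.11333) / 0.00864 = 33.2357 s⁻¹
ΔT = η·γ̇²·t_res/(ρ·cp) = [3678 × 33.2357² × 47.1382] / [1174 × 1512] = 107.888 K

value=107.9 K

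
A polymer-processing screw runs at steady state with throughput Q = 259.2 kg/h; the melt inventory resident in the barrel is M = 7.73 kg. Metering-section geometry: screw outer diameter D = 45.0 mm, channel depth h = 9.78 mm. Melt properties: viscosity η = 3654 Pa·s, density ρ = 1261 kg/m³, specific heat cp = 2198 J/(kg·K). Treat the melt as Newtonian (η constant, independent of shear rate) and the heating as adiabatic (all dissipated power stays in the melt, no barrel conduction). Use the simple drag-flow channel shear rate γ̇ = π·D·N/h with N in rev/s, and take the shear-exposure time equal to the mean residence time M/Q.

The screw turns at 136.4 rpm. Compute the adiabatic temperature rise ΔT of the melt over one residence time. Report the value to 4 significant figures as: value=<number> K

value=152.8 K

Throughput in SI: Q_s = 259.2 kg/h ÷ 3600 s/h = 0.072 kg/s
t_res = M / Q_s = 7.73 ÷ 0.072 = 107.361 s
Convert to SI: D = 0.045 m, h = 0.00978 m, N = 136.4/60 = 2.27333 rev/s
γ̇ = π·D·N / h = π · 0.045 · 2.27333 / 0.00978 = 32.8614 s⁻¹
ΔT = η·γ̇²·t_res / (ρ·cp) = 3654 · (32.8614)² · 107.361 / (1261 · 2198) = 152.843 K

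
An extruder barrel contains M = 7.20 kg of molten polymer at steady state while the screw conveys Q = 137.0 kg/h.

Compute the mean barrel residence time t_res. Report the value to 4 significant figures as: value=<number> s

value=189.2 s

Throughput in SI: Q_s = 137.0 kg/h ÷ 3600 s/h = 0.0380556 kg/s
t_res = M / Q_s = 7.20 / 0.0380556 = 189.197 s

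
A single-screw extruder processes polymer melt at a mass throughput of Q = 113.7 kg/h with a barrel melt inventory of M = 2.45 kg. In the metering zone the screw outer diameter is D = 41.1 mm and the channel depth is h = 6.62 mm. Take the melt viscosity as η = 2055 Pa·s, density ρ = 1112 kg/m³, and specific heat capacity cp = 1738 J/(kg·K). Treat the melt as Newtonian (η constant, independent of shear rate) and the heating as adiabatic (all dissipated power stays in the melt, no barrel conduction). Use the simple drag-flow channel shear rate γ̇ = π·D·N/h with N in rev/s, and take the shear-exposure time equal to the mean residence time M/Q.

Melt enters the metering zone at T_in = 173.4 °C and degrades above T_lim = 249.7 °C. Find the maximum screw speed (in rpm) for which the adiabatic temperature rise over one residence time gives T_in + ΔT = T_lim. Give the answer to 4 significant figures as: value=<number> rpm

value=93.56 rpm

Convert throughput: Q = 113.7 kg/h = 113.7/3600 = 0.0315833 kg/s
t_res = M / Q_s = 2.45 ÷ 0.0315833 = 77.5726 s
D = 41.1 mm = 0.0411 m;  h = 6.62 mm = 0.00662 m
ΔT_a = T_lim − T_in = 249.7 − 173.4 = 76.3 K
γ̇_max² = ΔT_a·ρ·cp/(η·t_res) = 76.3·1112·1738/(2055·77.5726) = 925.037 s⁻²
Take the square root: γ̇_max = √(925.037) = 30.4144 s⁻¹
N_max = γ̇_max·h / (π·D) = 30.4144 · 0.00662 / (π · 0.0411) = 1.55936 rev/s = 93.5615 rpm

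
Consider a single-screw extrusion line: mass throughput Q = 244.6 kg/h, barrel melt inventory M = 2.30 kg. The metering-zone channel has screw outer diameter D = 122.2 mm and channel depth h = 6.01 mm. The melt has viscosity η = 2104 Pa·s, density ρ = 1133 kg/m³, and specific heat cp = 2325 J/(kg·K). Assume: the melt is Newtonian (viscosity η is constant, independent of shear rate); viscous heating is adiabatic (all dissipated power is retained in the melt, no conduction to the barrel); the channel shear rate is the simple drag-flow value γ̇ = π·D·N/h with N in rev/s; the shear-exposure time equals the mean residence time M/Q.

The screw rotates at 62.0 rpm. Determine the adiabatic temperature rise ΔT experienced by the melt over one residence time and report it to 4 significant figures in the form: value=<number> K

value=117.8 K

Throughput in SI: Q_s = 244.6 kg/h ÷ 3600 s/h = 0.0679444 kg/s
t_res = M / Q_s = 2.30 ÷ 0.0679444 = 33.8512 s
Geometry in metres: D = 122.2 mm → 0.1222 m, h = 6.01 mm → 0.00601 m; screw speed N = 62.0 rpm = 1.03333 rev/s
γ̇ = π·D·N / h = π · 0.1222 · 1.03333 / 0.00601 = 66.0066 s⁻¹
ΔT = η·γ̇²·t_res / (ρ·cp) = 2104 · (66.0066)² · 33.8512 / (1133 · 2325) = 117.799 K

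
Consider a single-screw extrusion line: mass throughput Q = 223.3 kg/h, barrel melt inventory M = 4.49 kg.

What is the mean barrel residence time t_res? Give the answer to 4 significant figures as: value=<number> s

value=72.39 s

Q_s = Q / 3600 = 223.3 / 3600 = 0.0620278 kg/s
Mean residence time: t_res = M/Q_s = 4.49 kg / 0.0620278 kg/s = 72.3869 s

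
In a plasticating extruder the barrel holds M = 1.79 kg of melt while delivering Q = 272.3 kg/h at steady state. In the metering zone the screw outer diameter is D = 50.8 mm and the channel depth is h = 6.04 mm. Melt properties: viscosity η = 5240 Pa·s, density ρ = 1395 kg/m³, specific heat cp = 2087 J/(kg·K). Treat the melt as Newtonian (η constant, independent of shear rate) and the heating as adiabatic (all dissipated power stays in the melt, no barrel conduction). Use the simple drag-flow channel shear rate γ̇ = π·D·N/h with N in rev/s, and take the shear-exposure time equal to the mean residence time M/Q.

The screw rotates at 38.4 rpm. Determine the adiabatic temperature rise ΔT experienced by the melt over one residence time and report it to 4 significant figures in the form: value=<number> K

Convert throughput: Q = 272.3 kg/h = 272.3/3600 = 0.0756389 kg/s
t_res = M / Q_s = 1.79 ÷ 0.0756389 = 23.6651 s
Geometry in metres: D = 50.8 mm → 0.0508 m, h = 6.04 mm → 0.00604 m; screw speed N = 38.4 rpm = 0.64 rev/s
γ̇ = π·D·N / h = π · 0.0508 · 0.64 / 0.00604 = 16.9105 s⁻¹
Adiabatic rise: ΔT = η γ̇² t_res / (ρ cp) = 5240·(16.9105)²·23.6651 / (1395·2087) = 12.1802 K

value=12.18 K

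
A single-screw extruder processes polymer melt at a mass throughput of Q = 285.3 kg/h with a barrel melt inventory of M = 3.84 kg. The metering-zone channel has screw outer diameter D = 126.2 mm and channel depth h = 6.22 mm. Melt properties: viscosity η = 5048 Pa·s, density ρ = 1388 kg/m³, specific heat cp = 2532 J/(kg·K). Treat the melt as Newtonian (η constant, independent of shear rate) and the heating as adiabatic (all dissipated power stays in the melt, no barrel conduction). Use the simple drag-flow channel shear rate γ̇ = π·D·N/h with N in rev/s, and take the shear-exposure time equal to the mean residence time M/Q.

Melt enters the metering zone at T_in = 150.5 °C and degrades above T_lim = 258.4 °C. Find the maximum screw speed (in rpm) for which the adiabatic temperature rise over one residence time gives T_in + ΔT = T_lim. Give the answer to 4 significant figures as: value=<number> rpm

value=37.06 rpm

Throughput in SI: Q_s = 285.3 kg/h ÷ 3600 s/h = 0.07925 kg/s
t_res = M / Q_s = 3.84 ÷ 0.07925 = 48.4543 s
Convert to metres: D = 0.1262 m, h = 0.00622 m
ΔT_a = T_lim − T_in = 258.4 − 150.5 = 107.9 K
γ̇_max² = ΔT_a·ρ·cp / (η·t_res) = [107.9 × 1388 × 2532] / [5048 × 48.4543] = 1550.33 s⁻²
Take the square root: γ̇_max = √(1550.33) = 39.3742 s⁻¹
N_max = γ̇_max h / (πD) = 39.3742·0.00622/(π·0.1262) = 0.617722 rev/s → ×60 = 37.0633 rpm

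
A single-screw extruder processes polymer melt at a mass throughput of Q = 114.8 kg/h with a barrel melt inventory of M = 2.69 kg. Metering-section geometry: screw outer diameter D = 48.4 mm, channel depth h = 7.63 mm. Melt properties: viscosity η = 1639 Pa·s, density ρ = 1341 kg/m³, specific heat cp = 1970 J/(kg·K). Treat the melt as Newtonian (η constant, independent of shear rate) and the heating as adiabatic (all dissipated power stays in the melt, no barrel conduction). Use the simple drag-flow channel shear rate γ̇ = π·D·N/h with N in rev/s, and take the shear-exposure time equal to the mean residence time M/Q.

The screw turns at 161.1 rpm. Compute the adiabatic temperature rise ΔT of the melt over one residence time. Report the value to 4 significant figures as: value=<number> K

value=149.8 K

Throughput in SI: Q_s = 114.8 kg/h ÷ 3600 s/h = 0.0318889 kg/s
Mean residence time: t_res = M/Q_s = 2.69 kg / 0.0318889 kg/s = 84.3554 s
Geometry in metres: D = 48.4 mm → 0.0484 m, h = 7.63 mm → 0.00763 m; screw speed N = 161.1 rpm = 2.685 rev/s
γ̇ = π·D·N / h = π · 0.0484 · 2.685 / 0.00763 = 53.5075 s⁻¹
Adiabatic rise: ΔT = η γ̇² t_res / (ρ cp) = 1639·(53.5075)²·84.3554 / (1341·1970) = 149.84 K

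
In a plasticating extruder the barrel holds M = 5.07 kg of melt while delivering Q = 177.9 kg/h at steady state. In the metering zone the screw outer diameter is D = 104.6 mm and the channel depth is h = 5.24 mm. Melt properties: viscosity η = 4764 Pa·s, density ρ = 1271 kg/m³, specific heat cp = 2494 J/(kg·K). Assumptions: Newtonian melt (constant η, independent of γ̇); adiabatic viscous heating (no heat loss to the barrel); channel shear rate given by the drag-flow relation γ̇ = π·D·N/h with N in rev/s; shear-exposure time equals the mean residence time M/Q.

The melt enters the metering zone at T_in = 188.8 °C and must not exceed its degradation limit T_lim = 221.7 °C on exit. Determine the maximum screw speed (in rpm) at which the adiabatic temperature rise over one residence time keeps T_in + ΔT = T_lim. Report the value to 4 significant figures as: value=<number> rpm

Q_s = Q / 3600 = 177.9 / 3600 = 0.0494167 kg/s
Mean residence time: t_res = M/Q_s = 5.07 kg / 0.0494167 kg/s = 102.597 s
D = 104.6 mm = 0.1046 m;  h = 5.24 mm = 0.00524 m
ΔT_a = T_lim − T_in = 221.7 °C − 188.8 °C = 32.9 K
γ̇_max² = ΔT_a·ρ·cp/(η·t_res) = 32.9·1271·2494/(4764·102.597) = 213.369 s⁻²
γ̇_max = √213.369 = 14.6072 s⁻¹
N_max = γ̇_max h / (πD) = 14.6072·0.00524/(π·0.1046) = 0.232925 rev/s → ×60 = 13.9755 rpm

value=13.98 rpm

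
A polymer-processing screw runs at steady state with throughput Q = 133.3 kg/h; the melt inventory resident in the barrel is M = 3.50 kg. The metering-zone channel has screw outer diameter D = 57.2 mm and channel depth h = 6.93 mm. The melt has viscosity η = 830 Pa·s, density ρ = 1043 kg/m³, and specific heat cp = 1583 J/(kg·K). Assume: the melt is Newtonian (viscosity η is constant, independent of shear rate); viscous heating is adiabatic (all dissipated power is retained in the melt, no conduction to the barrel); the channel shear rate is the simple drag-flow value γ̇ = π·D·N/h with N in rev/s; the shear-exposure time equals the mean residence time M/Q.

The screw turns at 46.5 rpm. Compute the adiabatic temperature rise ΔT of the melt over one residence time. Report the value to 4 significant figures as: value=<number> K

Convert throughput: Q = 133.3 kg/h = 133.3/3600 = 0.0370278 kg/s
t_res = M / Q_s = 3.50 ÷ 0.0370278 = 94.5236 s
Convert to SI: D = 0.0572 m, h = 0.00693 m, N = 46.5/60 = 0.775 rev/s
γ̇ = π D N / h = (π)(0.0572)(0.775) / 0.00693 = 20.0962 s⁻¹
ΔT = η·γ̇²·t_res/(ρ·cp) = [830 × 20.0962² × 94.5236] / [1043 × 1583] = 19.1903 K

value=19.19 K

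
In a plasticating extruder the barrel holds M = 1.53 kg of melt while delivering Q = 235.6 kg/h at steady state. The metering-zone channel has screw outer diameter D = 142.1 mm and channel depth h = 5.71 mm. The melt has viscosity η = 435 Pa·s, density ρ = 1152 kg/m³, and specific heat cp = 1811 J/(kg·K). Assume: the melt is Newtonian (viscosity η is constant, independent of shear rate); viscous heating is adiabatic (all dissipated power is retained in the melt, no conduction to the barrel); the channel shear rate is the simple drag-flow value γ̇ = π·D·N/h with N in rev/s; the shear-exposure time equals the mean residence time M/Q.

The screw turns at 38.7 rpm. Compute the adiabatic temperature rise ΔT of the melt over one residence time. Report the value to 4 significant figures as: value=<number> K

Throughput in SI: Q_s = 235.6 kg/h ÷ 3600 s/h = 0.0654444 kg/s
Mean residence time: t_res = M/Q_s = 1.53 kg / 0.0654444 kg/s = 23.3786 s
Convert to SI: D = 0.1421 m, h = 0.00571 m, N = 38.7/60 = 0.645 rev/s
Shear rate: γ̇ = πDN/h = π·0.1421·0.645/0.00571 = 50.4275 s⁻¹
Adiabatic rise: ΔT = η γ̇² t_res / (ρ cp) = 435·(50.4275)²·23.3786 / (1152·1811) = 12.3957 K

value=12.40 K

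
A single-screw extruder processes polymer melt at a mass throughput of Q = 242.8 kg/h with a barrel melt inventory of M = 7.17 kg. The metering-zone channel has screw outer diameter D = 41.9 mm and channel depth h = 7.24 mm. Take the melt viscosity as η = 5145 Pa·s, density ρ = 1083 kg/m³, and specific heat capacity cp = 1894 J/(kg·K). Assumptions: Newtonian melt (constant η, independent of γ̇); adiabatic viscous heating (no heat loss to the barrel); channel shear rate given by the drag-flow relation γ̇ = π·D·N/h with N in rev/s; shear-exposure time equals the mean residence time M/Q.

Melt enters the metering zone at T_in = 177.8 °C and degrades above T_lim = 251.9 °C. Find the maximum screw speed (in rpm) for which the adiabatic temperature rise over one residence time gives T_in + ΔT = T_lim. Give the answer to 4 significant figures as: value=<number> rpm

value=55.01 rpm

Convert throughput: Q = 242.8 kg/h = 242.8/3600 = 0.0674444 kg/s
Mean residence time: t_res = M/Q_s = 7.17 kg / 0.0674444 kg/s = 106.31 s
Geometry in SI: D = 41.9 mm → 0.0419 m, h = 7.24 mm → 0.00724 m
ΔT_a = T_lim − T_in = 251.9 − 177.8 = 74.1 K
γ̇_max² = ΔT_a·ρ·cp / (η·t_res) = [74.1 × 1083 × 1894] / [5145 × 106.31] = 277.887 s⁻²
γ̇_max = √277.887 = 16.6699 s⁻¹
N_max = γ̇_max h / (πD) = 16.6699·0.00724/(π·0.0419) = 0.916872 rev/s → ×60 = 55.0123 rpm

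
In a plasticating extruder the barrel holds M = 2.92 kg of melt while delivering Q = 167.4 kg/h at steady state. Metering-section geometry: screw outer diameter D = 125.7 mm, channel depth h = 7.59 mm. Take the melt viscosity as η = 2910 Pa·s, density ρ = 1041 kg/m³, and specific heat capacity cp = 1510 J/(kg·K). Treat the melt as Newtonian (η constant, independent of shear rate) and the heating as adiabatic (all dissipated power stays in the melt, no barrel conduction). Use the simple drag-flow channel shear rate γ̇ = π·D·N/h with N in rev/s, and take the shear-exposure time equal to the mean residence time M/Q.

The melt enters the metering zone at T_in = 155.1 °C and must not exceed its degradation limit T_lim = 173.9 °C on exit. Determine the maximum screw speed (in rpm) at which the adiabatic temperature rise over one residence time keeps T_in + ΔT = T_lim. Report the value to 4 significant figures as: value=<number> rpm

value=14.67 rpm

Q_s = Q / 3600 = 167.4 / 3600 = 0.0465 kg/s
t_res = M / Q_s = 2.92 ÷ 0.0465 = 62.7957 s
Convert to metres: D = 0.1257 m, h = 0.00759 m
Allowable rise: ΔT_a = T_lim − T_in = 173.9 − 155.1 = 18.8 K
γ̇_max² = ΔT_a·ρ·cp / (η·t_res) = [18.8 × 1041 × 1510] / [2910 × 62.7957] = 161.72 s⁻²
γ̇_max = √161.72 = 12.7169 s⁻¹
N_max = γ̇_max h / (πD) = 12.7169·0.00759/(π·0.1257) = 0.244421 rev/s → ×60 = 14.6652 rpm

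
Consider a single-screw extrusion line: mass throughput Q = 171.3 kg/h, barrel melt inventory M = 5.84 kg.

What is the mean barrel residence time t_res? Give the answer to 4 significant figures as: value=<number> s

Throughput in SI: Q_s = 171.3 kg/h ÷ 3600 s/h = 0.0475833 kg/s
t_res = M / Q_s = 5.84 ÷ 0.0475833 = 122.732 s

value=122.7 s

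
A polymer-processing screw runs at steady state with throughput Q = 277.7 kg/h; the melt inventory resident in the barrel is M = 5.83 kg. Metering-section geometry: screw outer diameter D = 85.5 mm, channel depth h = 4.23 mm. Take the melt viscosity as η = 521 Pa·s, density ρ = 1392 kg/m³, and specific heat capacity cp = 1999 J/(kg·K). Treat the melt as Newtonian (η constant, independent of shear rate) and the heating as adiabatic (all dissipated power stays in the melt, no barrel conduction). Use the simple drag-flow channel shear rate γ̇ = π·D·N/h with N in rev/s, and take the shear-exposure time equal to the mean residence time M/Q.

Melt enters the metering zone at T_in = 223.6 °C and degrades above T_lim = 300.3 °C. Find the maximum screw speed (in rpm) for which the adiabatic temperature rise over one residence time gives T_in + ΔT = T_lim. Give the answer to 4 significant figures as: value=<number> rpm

Throughput in SI: Q_s = 277.7 kg/h ÷ 3600 s/h = 0.0771389 kg/s
t_res = M / Q_s = 5.83 / 0.0771389 = 75.578 s
D = 85.5 mm = 0.0855 m;  h = 4.23 mm = 0.00423 m
ΔT_a = T_lim − T_in = 300.3 °C − 223.6 °C = 76.7 K
γ̇_max² = ΔT_a·ρ·cp / (η·t_res) = [76.7 × 1392 × 1999] / [521 × 75.578] = 5420.19 s⁻²
γ̇_max = sqrt(5420.19) = 73.6219 s⁻¹
Solve γ̇ = πDN/h for N: N_max = γ̇_max·h/(π·D) = 73.6219 × 0.00423 / (π × 0.0855) = 1.1594 rev/s = 69.5637 rpm

value=69.56 rpm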